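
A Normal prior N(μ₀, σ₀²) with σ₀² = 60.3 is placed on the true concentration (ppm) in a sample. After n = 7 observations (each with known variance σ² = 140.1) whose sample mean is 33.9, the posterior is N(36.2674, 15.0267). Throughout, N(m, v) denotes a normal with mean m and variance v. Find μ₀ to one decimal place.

With known observation variance, the Normal–Normal posterior has precision τ_n = τ₀ + n/σ² and mean μ_n = (τ₀μ₀ + (n/σ²)x̄)/τ_n.
Here τ₀ = 1/60.3 = 0.016584 and τ_data = 7/140.1 = 0.049964, so τ_n = 0.066548.
Rearranging for μ₀: μ₀ = (μ_n·τ_n − τ_data·x̄)/τ₀ = (36.2674·0.066548 − 0.049964·33.9) / 0.016584 = 0.719743/0.016584 ≈ 43.4.

μ₀ = 43.4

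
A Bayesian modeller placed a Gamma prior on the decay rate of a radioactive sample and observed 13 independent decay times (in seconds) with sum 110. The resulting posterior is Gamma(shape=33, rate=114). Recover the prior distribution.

Gamma–exponential conjugacy: posterior shape = α + n, posterior rate = β + Σtᵢ.
So α = 33 − 13 = 20 and β = 114 − 110 = 4.

Gamma(shape=20, rate=4)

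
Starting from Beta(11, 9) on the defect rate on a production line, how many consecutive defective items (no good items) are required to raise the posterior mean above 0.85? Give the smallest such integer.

After k defective items and 0 good items the posterior is Beta(11+k, 9), with mean (11+k)/(11+9+k).
Set (11+k)/(20+k) > 0.85 and solve: k > (0.85·20 − 11)/(1 − 0.85) = 40.000.
The smallest integer exceeding 40.000 is 41.

k = 41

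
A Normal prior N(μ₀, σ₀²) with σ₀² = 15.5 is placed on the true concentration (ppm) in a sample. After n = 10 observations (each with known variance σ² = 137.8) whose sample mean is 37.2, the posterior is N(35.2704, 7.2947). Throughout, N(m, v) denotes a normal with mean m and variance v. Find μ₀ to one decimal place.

μ₀ = 33.1

With known observation variance, the Normal–Normal posterior has precision τ_n = τ₀ + n/σ² and mean μ_n = (τ₀μ₀ + (n/σ²)x̄)/τ_n.
Here τ₀ = 1/15.5 = 0.064516 and τ_data = 10/137.8 = 0.072569, so τ_n = 0.137085.
Rearranging for μ₀: μ₀ = (μ_n·τ_n − τ_data·x̄)/τ₀ = (35.2704·0.137085 − 0.072569·37.2) / 0.064516 = 2.135476/0.064516 ≈ 33.1.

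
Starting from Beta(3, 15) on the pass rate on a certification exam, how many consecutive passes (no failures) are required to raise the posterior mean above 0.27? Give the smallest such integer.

After k passes and 0 failures the posterior is Beta(3+k, 15), with mean (3+k)/(3+15+k).
Set (3+k)/(18+k) > 0.27 and solve: k > (0.27·18 − 3)/(1 − 0.27) = 2.548.
The smallest integer exceeding 2.548 is 3.

k = 3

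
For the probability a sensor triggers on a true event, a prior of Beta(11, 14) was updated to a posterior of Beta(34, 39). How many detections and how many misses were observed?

23 detections and 25 misses

Beta is conjugate to the binomial likelihood: posterior = Beta(α+s, β+f).
So s = 34 − 11 = 23 and f = 39 − 14 = 25.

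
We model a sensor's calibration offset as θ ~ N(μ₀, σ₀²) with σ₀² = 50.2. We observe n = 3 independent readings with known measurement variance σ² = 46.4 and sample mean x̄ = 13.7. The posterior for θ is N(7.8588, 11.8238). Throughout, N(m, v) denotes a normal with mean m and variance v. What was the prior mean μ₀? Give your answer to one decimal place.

The posterior mean is a precision-weighted average: μ_n = (τ₀μ₀ + τ_data·x̄)/(τ₀+τ_data), with τ₀=1/σ₀² and τ_data=n/σ².
Here τ₀ = 1/50.2 = 0.019920 and τ_data = 3/46.4 = 0.064655, so τ_n = 0.084575.
Rearranging for μ₀: μ₀ = (μ_n·τ_n − τ_data·x̄)/τ₀ = (7.8588·0.084575 − 0.064655·13.7) / 0.019920 = -0.221115/0.019920 ≈ -11.1.

μ₀ = -11.1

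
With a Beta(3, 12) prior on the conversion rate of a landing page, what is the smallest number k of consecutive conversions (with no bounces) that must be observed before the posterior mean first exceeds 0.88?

After k conversions and 0 bounces the posterior is Beta(3+k, 12), with mean (3+k)/(3+12+k).
Set (3+k)/(15+k) > 0.88 and solve: k > (0.88·15 − 3)/(1 − 0.88) = 85.000.
The smallest integer exceeding 85.000 is 86.

k = 86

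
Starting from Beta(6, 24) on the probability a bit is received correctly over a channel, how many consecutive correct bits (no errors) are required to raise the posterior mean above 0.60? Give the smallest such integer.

After k correct bits and 0 errors the posterior is Beta(6+k, 24), with mean (6+k)/(6+24+k).
Set (6+k)/(30+k) > 0.60 and solve: k > (0.60·30 − 6)/(1 − 0.60) = 30.000.
The smallest integer exceeding 30.000 is 31, and checking k=31: (37)/(61) = 0.6066 > 0.60.

k = 31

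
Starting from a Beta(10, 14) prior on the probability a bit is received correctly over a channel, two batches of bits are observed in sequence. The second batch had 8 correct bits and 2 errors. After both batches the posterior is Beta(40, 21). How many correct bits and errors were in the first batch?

22 correct bits and 5 errors

Because Beta–binomial updating is additive in the counts, the combined data contributed (α_post−α_prior, β_post−β_prior) successes and failures.
Total across both batches: 40−10=30 correct bits, 21−14=7 errors.
Subtract the second batch: 30−8=22 correct bits and 7−2=5 errors.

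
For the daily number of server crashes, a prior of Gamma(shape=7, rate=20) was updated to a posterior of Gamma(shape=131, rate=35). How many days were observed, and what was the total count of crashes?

n = 15 days with total 124 crashes

Gamma–Poisson conjugacy: posterior shape = α + Σxᵢ, posterior rate = β + n.
Matching: Σxᵢ = 131 − 7 = 124 and n = 35 − 20 = 15.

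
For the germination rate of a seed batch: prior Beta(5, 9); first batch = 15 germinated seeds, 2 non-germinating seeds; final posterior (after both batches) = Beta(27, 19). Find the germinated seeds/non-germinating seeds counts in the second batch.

7 germinated seeds and 8 non-germinating seeds

Sequential conjugate updates are equivalent to a single update on the pooled data, so total successes = posterior α − prior α and total failures = posterior β − prior β.
Total across both batches: 27−5=22 germinated seeds, 19−9=10 non-germinating seeds.
Subtract the first batch: 22−15=7 germinated seeds and 10−2=8 non-germinating seeds.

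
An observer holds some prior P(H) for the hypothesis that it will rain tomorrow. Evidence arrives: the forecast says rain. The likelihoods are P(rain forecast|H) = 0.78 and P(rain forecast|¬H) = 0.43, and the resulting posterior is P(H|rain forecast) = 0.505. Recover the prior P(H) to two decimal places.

P(H) = 0.36

Bayes' rule in odds form gives O(H|E) = O(H)·[P(E|H)/P(E|¬H)], hence O(H) = O(H|E)/LR.
Posterior odds = 0.505/(1−0.505) = 1.0202. LR = 0.78/0.43 = 1.8140.
Prior odds = 1.0202/1.8140 = 0.5624, so P(H) = 0.5624/(1+0.5624) ≈ 0.36.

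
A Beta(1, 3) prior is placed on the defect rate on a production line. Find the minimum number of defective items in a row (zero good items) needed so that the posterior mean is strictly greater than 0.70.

k = 7

After k defective items and 0 good items the posterior is Beta(1+k, 3), with mean (1+k)/(1+3+k).
Set (1+k)/(4+k) > 0.70 and solve: k > (0.70·4 − 1)/(1 − 0.70) = 6.000.
The smallest integer exceeding 6.000 is 7.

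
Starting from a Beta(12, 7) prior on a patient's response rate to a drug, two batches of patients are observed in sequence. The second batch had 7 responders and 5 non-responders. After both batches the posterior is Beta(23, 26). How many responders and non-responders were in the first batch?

4 responders and 14 non-responders

Because Beta–binomial updating is additive in the counts, the combined data contributed (α_post−α_prior, β_post−β_prior) successes and failures.
Total across both batches: 23−12=11 responders, 26−7=19 non-responders.
Subtract the second batch: 11−7=4 responders and 19−5=14 non-responders.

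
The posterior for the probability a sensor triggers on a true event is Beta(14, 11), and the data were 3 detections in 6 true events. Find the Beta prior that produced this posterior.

Under Beta–binomial conjugacy the posterior parameters are (α+s, β+f).
So α = 14 − 3 = 11 and β = 11 − 3 = 8.

Beta(11, 8)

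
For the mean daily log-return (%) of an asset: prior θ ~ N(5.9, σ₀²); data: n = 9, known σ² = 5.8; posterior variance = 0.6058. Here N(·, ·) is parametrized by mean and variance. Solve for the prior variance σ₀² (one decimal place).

Posterior precision equals prior precision plus data precision: 1/σ_n² = 1/σ₀² + n/σ².
So 1/σ₀² = 1/0.6058 − 9/5.8 = 1.650710 − 1.551724 = 0.098986.
Hence σ₀² = 1/0.098986 ≈ 10.1.

σ₀² = 10.1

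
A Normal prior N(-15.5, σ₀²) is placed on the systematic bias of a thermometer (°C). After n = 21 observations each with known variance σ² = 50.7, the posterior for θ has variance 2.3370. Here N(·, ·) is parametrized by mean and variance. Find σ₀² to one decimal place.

σ₀² = 73.0

Posterior precision equals prior precision plus data precision: 1/σ_n² = 1/σ₀² + n/σ².
So 1/σ₀² = 1/2.3370 − 21/50.7 = 0.427899 − 0.414201 = 0.013698.
Hence σ₀² = 1/0.013698 ≈ 73.0.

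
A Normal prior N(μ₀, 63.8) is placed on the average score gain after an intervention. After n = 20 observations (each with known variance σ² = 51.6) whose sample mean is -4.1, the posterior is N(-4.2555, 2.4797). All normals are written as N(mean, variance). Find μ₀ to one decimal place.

The posterior mean is a precision-weighted average: μ_n = (τ₀μ₀ + τ_data·x̄)/(τ₀+τ_data), with τ₀=1/σ₀² and τ_data=n/σ².
Here τ₀ = 1/63.8 = 0.015674 and τ_data = 20/51.6 = 0.387597, so τ_n = 0.403271.
Rearranging for μ₀: μ₀ = (μ_n·τ_n − τ_data·x̄)/τ₀ = (-4.2555·0.403271 − 0.387597·-4.1) / 0.015674 = -0.126972/0.015674 ≈ -8.1.

μ₀ = -8.1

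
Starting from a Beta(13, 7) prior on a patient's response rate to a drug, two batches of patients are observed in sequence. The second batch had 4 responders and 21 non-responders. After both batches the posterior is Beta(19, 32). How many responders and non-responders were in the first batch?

2 responders and 4 non-responders

Sequential conjugate updates are equivalent to a single update on the pooled data, so total successes = posterior α − prior α and total failures = posterior β − prior β.
Total across both batches: 19−13=6 responders, 32−7=25 non-responders.
Subtract the second batch: 6−4=2 responders and 25−21=4 non-responders.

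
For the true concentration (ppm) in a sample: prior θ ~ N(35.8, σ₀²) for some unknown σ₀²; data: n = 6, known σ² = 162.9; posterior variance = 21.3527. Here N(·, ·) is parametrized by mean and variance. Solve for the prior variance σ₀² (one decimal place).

σ₀² = 100.0

For the Normal–Normal model with known σ², precisions add: τ_n = τ₀ + n/σ².
So 1/σ₀² = 1/21.3527 − 6/162.9 = 0.046832 − 0.036832 = 0.010000.
Hence σ₀² = 1/0.010000 ≈ 100.0.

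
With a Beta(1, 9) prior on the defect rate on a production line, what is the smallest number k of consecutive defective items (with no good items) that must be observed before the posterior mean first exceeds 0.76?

After k defective items and 0 good items the posterior is Beta(1+k, 9), with mean (1+k)/(1+9+k).
Set (1+k)/(10+k) > 0.76 and solve: k > (0.76·10 − 1)/(1 − 0.76) = 27.500.
The smallest integer exceeding 27.500 is 28, and checking k=28: (29)/(38) = 0.7632 > 0.76.

k = 28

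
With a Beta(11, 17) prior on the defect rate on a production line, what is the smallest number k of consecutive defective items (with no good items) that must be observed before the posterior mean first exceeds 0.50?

k = 7

After k defective items and 0 good items the posterior is Beta(11+k, 17), with mean (11+k)/(11+17+k).
Set (11+k)/(28+k) > 0.50 and solve: k > (0.50·28 − 11)/(1 − 0.50) = 6.000.
The smallest integer exceeding 6.000 is 7.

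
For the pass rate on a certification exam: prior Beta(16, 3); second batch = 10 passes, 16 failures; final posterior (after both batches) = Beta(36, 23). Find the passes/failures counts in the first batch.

10 passes and 4 failures

Sequential conjugate updates are equivalent to a single update on the pooled data, so total successes = posterior α − prior α and total failures = posterior β − prior β.
Total across both batches: 36−16=20 passes, 23−3=20 failures.
Subtract the second batch: 20−10=10 passes and 20−16=4 failures.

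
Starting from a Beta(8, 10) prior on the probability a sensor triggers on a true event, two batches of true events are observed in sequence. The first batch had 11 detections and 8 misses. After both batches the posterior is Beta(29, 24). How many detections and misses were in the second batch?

10 detections and 6 misses

Sequential conjugate updates are equivalent to a single update on the pooled data, so total successes = posterior α − prior α and total failures = posterior β − prior β.
Total across both batches: 29−8=21 detections, 24−10=14 misses.
Subtract the first batch: 21−11=10 detections and 14−8=6 misses.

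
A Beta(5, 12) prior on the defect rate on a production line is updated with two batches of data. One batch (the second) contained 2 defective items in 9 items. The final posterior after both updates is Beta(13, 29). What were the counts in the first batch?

Because Beta–binomial updating is additive in the counts, the combined data contributed (α_post−α_prior, β_post−β_prior) successes and failures.
Total across both batches: 13−5=8 defective items, 29−12=17 good items.
Subtract the second batch: 8−2=6 defective items and 17−7=10 good items.

6 defective items and 10 good items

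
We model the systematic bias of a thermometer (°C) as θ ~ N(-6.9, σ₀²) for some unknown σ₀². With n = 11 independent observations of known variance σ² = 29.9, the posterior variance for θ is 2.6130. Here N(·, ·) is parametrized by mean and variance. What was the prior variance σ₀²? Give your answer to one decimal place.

For the Normal–Normal model with known σ², precisions add: τ_n = τ₀ + n/σ².
So 1/σ₀² = 1/2.6130 − 11/29.9 = 0.382702 − 0.367893 = 0.014809.
Hence σ₀² = 1/0.014809 ≈ 67.5.

σ₀² = 67.5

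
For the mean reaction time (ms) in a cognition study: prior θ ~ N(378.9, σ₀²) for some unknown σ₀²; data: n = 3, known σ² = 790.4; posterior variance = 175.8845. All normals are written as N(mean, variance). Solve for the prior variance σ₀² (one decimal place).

σ₀² = 529.1

For the Normal–Normal model with known σ², precisions add: τ_n = τ₀ + n/σ².
So 1/σ₀² = 1/175.8845 − 3/790.4 = 0.005686 − 0.003796 = 0.001890.
Hence σ₀² = 1/0.001890 ≈ 529.1.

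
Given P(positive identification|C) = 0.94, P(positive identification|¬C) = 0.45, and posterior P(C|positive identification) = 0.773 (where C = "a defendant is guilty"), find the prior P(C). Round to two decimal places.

P(C) = 0.62

Bayes' rule in odds form gives O(C|E) = O(C)·[P(E|C)/P(E|¬C)], hence O(C) = O(C|E)/LR.
Posterior odds = 0.773/(1−0.773) = 3.4053. LR = 0.94/0.45 = 2.0889.
Prior odds = 3.4053/2.0889 = 1.6302, so P(C) = 1.6302/(1+1.6302) ≈ 0.62.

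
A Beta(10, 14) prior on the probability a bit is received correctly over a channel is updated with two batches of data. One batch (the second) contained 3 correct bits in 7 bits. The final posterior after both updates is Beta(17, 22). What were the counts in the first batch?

4 correct bits and 4 errors

Because Beta–binomial updating is additive in the counts, the combined data contributed (α_post−α_prior, β_post−β_prior) successes and failures.
Total across both batches: 17−10=7 correct bits, 22−14=8 errors.
Subtract the second batch: 7−3=4 correct bits and 8−4=4 errors.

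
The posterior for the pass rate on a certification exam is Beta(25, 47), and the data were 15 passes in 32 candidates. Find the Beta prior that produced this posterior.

Beta is conjugate to the binomial likelihood: posterior = Beta(α+s, β+f).
Subtract the data counts: 25−15=10, 47−17=30.

Beta(10, 30)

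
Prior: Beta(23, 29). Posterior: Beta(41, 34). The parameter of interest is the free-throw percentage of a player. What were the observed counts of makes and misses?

Under Beta–binomial conjugacy the posterior parameters are (a+s, b+f).
Match parameters: s=41−23=18, f=34−29=5.

18 makes and 5 misses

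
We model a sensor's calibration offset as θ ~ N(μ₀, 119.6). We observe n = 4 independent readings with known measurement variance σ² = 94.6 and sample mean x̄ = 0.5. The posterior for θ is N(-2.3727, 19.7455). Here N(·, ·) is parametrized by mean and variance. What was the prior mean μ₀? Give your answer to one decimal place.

With known observation variance, the Normal–Normal posterior has precision τ_n = τ₀ + n/σ² and mean μ_n = (τ₀μ₀ + (n/σ²)x̄)/τ_n.
Here τ₀ = 1/119.6 = 0.008361 and τ_data = 4/94.6 = 0.042283, so τ_n = 0.050644.
Rearranging for μ₀: μ₀ = (μ_n·τ_n − τ_data·x̄)/τ₀ = (-2.3727·0.050644 − 0.042283·0.5) / 0.008361 = -0.141305/0.008361 ≈ -16.9.

μ₀ = -16.9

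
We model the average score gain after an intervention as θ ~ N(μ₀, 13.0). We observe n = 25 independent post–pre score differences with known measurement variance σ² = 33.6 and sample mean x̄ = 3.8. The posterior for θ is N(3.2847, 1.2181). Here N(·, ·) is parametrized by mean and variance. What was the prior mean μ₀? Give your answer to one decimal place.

μ₀ = -1.7

The posterior mean is a precision-weighted average: μ_n = (τ₀μ₀ + τ_data·x̄)/(τ₀+τ_data), with τ₀=1/σ₀² and τ_data=n/σ².
Here τ₀ = 1/13.0 = 0.076923 and τ_data = 25/33.6 = 0.744048, so τ_n = 0.820971.
Rearranging for μ₀: μ₀ = (μ_n·τ_n − τ_data·x̄)/τ₀ = (3.2847·0.820971 − 0.744048·3.8) / 0.076923 = -0.130739/0.076923 ≈ -1.7.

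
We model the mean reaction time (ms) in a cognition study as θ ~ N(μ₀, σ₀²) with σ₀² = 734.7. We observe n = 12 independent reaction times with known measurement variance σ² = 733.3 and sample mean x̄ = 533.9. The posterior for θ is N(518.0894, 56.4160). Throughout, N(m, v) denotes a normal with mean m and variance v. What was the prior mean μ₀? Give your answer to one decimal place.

The posterior mean is a precision-weighted average: μ_n = (τ₀μ₀ + τ_data·x̄)/(τ₀+τ_data), with τ₀=1/σ₀² and τ_data=n/σ².
Here τ₀ = 1/734.7 = 0.001361 and τ_data = 12/733.3 = 0.016364, so τ_n = 0.017725.
Rearranging for μ₀: μ₀ = (μ_n·τ_n − τ_data·x̄)/τ₀ = (518.0894·0.017725 − 0.016364·533.9) / 0.001361 = 0.446395/0.001361 ≈ 328.0.

μ₀ = 328.0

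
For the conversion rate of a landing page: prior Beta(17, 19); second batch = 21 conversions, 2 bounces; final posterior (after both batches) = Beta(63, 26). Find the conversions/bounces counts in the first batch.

Because Beta–binomial updating is additive in the counts, the combined data contributed (α_post−α_prior, β_post−β_prior) successes and failures.
Total across both batches: 63−17=46 conversions, 26−19=7 bounces.
Subtract the second batch: 46−21=25 conversions and 7−2=5 bounces.

25 conversions and 5 bounces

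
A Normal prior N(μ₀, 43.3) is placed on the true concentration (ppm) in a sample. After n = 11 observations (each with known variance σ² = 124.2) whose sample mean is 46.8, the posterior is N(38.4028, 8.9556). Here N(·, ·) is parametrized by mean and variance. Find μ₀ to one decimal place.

μ₀ = 6.2

The posterior mean is a precision-weighted average: μ_n = (τ₀μ₀ + τ_data·x̄)/(τ₀+τ_data), with τ₀=1/σ₀² and τ_data=n/σ².
Here τ₀ = 1/43.3 = 0.023095 and τ_data = 11/124.2 = 0.088567, so τ_n = 0.111662.
Rearranging for μ₀: μ₀ = (μ_n·τ_n − τ_data·x̄)/τ₀ = (38.4028·0.111662 − 0.088567·46.8) / 0.023095 = 0.143198/0.023095 ≈ 6.2.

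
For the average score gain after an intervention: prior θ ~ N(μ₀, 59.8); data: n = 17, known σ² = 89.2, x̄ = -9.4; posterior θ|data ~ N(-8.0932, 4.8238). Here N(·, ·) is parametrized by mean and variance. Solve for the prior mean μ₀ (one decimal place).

The posterior mean is a precision-weighted average: μ_n = (τ₀μ₀ + τ_data·x̄)/(τ₀+τ_data), with τ₀=1/σ₀² and τ_data=n/σ².
Here τ₀ = 1/59.8 = 0.016722 and τ_data = 17/89.2 = 0.190583, so τ_n = 0.207305.
Rearranging for μ₀: μ₀ = (μ_n·τ_n − τ_data·x̄)/τ₀ = (-8.0932·0.207305 − 0.190583·-9.4) / 0.016722 = 0.113719/0.016722 ≈ 6.8.

μ₀ = 6.8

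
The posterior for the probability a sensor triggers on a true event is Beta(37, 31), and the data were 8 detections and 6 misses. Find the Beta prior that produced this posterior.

Beta(29, 25)

Under Beta–binomial conjugacy the posterior parameters are (a+s, b+f).
So a = 37 − 8 = 29 and b = 31 − 6 = 25.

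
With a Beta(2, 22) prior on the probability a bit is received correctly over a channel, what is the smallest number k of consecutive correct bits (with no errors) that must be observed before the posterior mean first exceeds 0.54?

After k correct bits and 0 errors the posterior is Beta(2+k, 22), with mean (2+k)/(2+22+k).
Set (2+k)/(24+k) > 0.54 and solve: k > (0.54·24 − 2)/(1 − 0.54) = 23.826.
The smallest integer exceeding 23.826 is 24.

k = 24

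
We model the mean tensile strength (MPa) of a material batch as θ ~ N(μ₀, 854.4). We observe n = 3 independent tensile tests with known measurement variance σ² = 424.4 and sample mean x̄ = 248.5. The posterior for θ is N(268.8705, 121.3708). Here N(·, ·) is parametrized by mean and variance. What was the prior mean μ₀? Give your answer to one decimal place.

The posterior mean is a precision-weighted average: μ_n = (τ₀μ₀ + τ_data·x̄)/(τ₀+τ_data), with τ₀=1/σ₀² and τ_data=n/σ².
Here τ₀ = 1/854.4 = 0.001170 and τ_data = 3/424.4 = 0.007069, so τ_n = 0.008239.
Rearranging for μ₀: μ₀ = (μ_n·τ_n − τ_data·x̄)/τ₀ = (268.8705·0.008239 − 0.007069·248.5) / 0.001170 = 0.458578/0.001170 ≈ 391.9.

μ₀ = 391.9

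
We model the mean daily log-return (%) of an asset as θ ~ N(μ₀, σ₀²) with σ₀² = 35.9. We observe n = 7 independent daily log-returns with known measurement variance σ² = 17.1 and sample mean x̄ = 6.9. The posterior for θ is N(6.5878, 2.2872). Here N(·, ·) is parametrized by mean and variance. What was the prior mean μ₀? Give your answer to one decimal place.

μ₀ = 2.0

With known observation variance, the Normal–Normal posterior has precision τ_n = τ₀ + n/σ² and mean μ_n = (τ₀μ₀ + (n/σ²)x̄)/τ_n.
Here τ₀ = 1/35.9 = 0.027855 and τ_data = 7/17.1 = 0.409357, so τ_n = 0.437212.
Rearranging for μ₀: μ₀ = (μ_n·τ_n − τ_data·x̄)/τ₀ = (6.5878·0.437212 − 0.409357·6.9) / 0.027855 = 0.055702/0.027855 ≈ 2.0.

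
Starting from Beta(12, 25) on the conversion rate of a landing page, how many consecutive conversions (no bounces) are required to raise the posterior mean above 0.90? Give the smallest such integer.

k = 214

After k conversions and 0 bounces the posterior is Beta(12+k, 25), with mean (12+k)/(12+25+k).
Set (12+k)/(37+k) > 0.90 and solve: k > (0.90·37 − 12)/(1 − 0.90) = 213.000.
The smallest integer exceeding 213.000 is 214, and checking k=214: (226)/(251) = 0.9004 > 0.90.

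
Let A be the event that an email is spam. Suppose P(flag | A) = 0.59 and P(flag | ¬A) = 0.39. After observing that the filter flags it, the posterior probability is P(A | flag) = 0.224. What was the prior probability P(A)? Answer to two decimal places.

P(A) = 0.16

In odds form, posterior odds = prior odds × likelihood ratio, so prior odds = posterior odds ÷ LR.
Posterior odds = 0.224/(1−0.224) = 0.2887. LR = 0.59/0.39 = 1.5128.
Prior odds = 0.2887/1.5128 = 0.1908, so P(A) = 0.1908/(1+0.1908) ≈ 0.16.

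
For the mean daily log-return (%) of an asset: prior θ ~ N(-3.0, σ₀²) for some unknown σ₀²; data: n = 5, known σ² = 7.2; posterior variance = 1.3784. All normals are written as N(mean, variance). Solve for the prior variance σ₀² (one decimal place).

For the Normal–Normal model with known σ², precisions add: τ_n = τ₀ + n/σ².
So 1/σ₀² = 1/1.3784 − 5/7.2 = 0.725479 − 0.694444 = 0.031035.
Hence σ₀² = 1/0.031035 ≈ 32.2.

σ₀² = 32.2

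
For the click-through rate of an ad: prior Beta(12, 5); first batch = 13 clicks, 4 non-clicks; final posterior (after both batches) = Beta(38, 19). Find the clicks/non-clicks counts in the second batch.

Because Beta–binomial updating is additive in the counts, the combined data contributed (α_post−α_prior, β_post−β_prior) successes and failures.
Total across both batches: 38−12=26 clicks, 19−5=14 non-clicks.
Subtract the first batch: 26−13=13 clicks and 14−4=10 non-clicks.

13 clicks and 10 non-clicks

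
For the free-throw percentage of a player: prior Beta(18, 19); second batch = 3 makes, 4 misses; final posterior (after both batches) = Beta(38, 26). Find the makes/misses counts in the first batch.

17 makes and 3 misses

Because Beta–binomial updating is additive in the counts, the combined data contributed (α_post−α_prior, β_post−β_prior) successes and failures.
Total across both batches: 38−18=20 makes, 26−19=7 misses.
Subtract the second batch: 20−3=17 makes and 7−4=3 misses.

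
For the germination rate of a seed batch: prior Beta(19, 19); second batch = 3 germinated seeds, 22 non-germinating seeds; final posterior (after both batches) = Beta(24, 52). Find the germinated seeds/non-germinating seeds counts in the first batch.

Sequential conjugate updates are equivalent to a single update on the pooled data, so total successes = posterior α − prior α and total failures = posterior β − prior β.
Total across both batches: 24−19=5 germinated seeds, 52−19=33 non-germinating seeds.
Subtract the second batch: 5−3=2 germinated seeds and 33−22=11 non-germinating seeds.

2 germinated seeds and 11 non-germinating seeds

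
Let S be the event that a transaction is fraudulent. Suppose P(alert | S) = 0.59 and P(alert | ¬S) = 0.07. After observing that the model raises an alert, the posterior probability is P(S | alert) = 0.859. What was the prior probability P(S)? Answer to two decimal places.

Bayes' rule in odds form gives O(S|E) = O(S)·[P(E|S)/P(E|¬S)], hence O(S) = O(S|E)/LR.
Posterior odds = 0.859/(1−0.859) = 6.0922. LR = 0.59/0.07 = 8.4286.
Prior odds = 6.0922/8.4286 = 0.7228, so P(S) = 0.7228/(1+0.7228) ≈ 0.42.

P(S) = 0.42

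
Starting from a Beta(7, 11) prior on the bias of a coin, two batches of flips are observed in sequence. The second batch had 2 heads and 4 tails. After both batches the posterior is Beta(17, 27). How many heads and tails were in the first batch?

Because Beta–binomial updating is additive in the counts, the combined data contributed (α_post−α_prior, β_post−β_prior) successes and failures.
Total across both batches: 17−7=10 heads, 27−11=16 tails.
Subtract the second batch: 10−2=8 heads and 16−4=12 tails.

8 heads and 12 tails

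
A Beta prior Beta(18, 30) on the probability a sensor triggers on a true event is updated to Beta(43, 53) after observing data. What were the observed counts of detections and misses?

Beta is conjugate to the binomial likelihood: posterior = Beta(α+s, β+f).
Match parameters: s=43−18=25, f=53−30=23.

25 detections and 23 misses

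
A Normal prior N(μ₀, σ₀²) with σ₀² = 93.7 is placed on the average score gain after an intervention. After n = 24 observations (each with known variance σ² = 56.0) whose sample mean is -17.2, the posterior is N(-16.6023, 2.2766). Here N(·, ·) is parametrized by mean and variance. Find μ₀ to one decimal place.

With known observation variance, the Normal–Normal posterior has precision τ_n = τ₀ + n/σ² and mean μ_n = (τ₀μ₀ + (n/σ²)x̄)/τ_n.
Here τ₀ = 1/93.7 = 0.010672 and τ_data = 24/56.0 = 0.428571, so τ_n = 0.439243.
Rearranging for μ₀: μ₀ = (μ_n·τ_n − τ_data·x̄)/τ₀ = (-16.6023·0.439243 − 0.428571·-17.2) / 0.010672 = 0.078977/0.010672 ≈ 7.4.

μ₀ = 7.4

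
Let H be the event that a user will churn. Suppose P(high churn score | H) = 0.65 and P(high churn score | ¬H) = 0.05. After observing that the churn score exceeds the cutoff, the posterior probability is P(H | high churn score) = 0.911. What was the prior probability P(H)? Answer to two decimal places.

In odds form, posterior odds = prior odds × likelihood ratio, so prior odds = posterior odds ÷ LR.
Posterior odds = 0.911/(1−0.911) = 10.2360. LR = 0.65/0.05 = 13.0000.
Prior odds = 10.2360/13.0000 = 0.7874, so P(H) = 0.7874/(1+0.7874) ≈ 0.44.

P(H) = 0.44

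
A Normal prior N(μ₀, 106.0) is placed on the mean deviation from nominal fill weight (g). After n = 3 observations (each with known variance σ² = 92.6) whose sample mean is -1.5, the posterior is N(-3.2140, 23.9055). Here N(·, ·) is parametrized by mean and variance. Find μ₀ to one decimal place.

With known observation variance, the Normal–Normal posterior has precision τ_n = τ₀ + n/σ² and mean μ_n = (τ₀μ₀ + (n/σ²)x̄)/τ_n.
Here τ₀ = 1/106.0 = 0.009434 and τ_data = 3/92.6 = 0.032397, so τ_n = 0.041831.
Rearranging for μ₀: μ₀ = (μ_n·τ_n − τ_data·x̄)/τ₀ = (-3.2140·0.041831 − 0.032397·-1.5) / 0.009434 = -0.085849/0.009434 ≈ -9.1.

μ₀ = -9.1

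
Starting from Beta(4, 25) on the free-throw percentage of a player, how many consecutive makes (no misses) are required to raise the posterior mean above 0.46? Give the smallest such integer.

After k makes and 0 misses the posterior is Beta(4+k, 25), with mean (4+k)/(4+25+k).
Set (4+k)/(29+k) > 0.46 and solve: k > (0.46·29 − 4)/(1 − 0.46) = 17.296.
The smallest integer exceeding 17.296 is 18.

k = 18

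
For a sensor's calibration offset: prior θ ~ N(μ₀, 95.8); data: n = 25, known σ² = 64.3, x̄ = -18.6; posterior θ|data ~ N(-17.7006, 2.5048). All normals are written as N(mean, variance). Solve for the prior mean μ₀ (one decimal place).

With known observation variance, the Normal–Normal posterior has precision τ_n = τ₀ + n/σ² and mean μ_n = (τ₀μ₀ + (n/σ²)x̄)/τ_n.
Here τ₀ = 1/95.8 = 0.010438 and τ_data = 25/64.3 = 0.388802, so τ_n = 0.399240.
Rearranging for μ₀: μ₀ = (μ_n·τ_n − τ_data·x̄)/τ₀ = (-17.7006·0.399240 − 0.388802·-18.6) / 0.010438 = 0.164930/0.010438 ≈ 15.8.

μ₀ = 15.8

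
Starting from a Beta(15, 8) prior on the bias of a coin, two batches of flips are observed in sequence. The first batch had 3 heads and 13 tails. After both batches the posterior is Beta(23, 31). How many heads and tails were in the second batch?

5 heads and 10 tails

Sequential conjugate updates are equivalent to a single update on the pooled data, so total successes = posterior α − prior α and total failures = posterior β − prior β.
Total across both batches: 23−15=8 heads, 31−8=23 tails.
Subtract the first batch: 8−3=5 heads and 23−13=10 tails.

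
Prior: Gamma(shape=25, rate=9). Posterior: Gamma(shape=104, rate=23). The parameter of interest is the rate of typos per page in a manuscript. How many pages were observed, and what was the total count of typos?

Gamma–Poisson conjugacy: posterior shape = α + Σxᵢ, posterior rate = β + n.
Matching: Σxᵢ = 104 − 25 = 79 and n = 23 − 9 = 14.

n = 14 pages with total 79 typos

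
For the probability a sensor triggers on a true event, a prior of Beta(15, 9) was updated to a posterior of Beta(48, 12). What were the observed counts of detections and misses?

Under Beta–binomial conjugacy the posterior parameters are (a+s, b+f).
Match parameters: s=48−15=33, f=12−9=3.

33 detections and 3 misses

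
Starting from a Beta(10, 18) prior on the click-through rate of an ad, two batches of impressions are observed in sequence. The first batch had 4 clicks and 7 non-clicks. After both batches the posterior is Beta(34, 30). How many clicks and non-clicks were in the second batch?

Sequential conjugate updates are equivalent to a single update on the pooled data, so total successes = posterior α − prior α and total failures = posterior β − prior β.
Total across both batches: 34−10=24 clicks, 30−18=12 non-clicks.
Subtract the first batch: 24−4=20 clicks and 12−7=5 non-clicks.

20 clicks and 5 non-clicks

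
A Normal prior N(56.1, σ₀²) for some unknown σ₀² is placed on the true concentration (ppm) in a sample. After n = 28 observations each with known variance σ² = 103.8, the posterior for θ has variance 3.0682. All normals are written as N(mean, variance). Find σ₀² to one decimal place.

For the Normal–Normal model with known σ², precisions add: τ_n = τ₀ + n/σ².
So 1/σ₀² = 1/3.0682 − 28/103.8 = 0.325924 − 0.269750 = 0.056174.
Hence σ₀² = 1/0.056174 ≈ 17.8.

σ₀² = 17.8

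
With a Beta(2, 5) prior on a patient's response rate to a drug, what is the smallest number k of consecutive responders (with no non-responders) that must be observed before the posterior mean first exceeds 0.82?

k = 21

After k responders and 0 non-responders the posterior is Beta(2+k, 5), with mean (2+k)/(2+5+k).
Set (2+k)/(7+k) > 0.82 and solve: k > (0.82·7 − 2)/(1 − 0.82) = 20.778.
The smallest integer exceeding 20.778 is 21.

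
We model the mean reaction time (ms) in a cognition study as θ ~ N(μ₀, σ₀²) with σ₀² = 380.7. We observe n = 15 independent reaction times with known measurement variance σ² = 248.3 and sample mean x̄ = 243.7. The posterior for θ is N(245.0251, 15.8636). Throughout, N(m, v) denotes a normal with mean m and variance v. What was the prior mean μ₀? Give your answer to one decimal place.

μ₀ = 275.5

The posterior mean is a precision-weighted average: μ_n = (τ₀μ₀ + τ_data·x̄)/(τ₀+τ_data), with τ₀=1/σ₀² and τ_data=n/σ².
Here τ₀ = 1/380.7 = 0.002627 and τ_data = 15/248.3 = 0.060411, so τ_n = 0.063038.
Rearranging for μ₀: μ₀ = (μ_n·τ_n − τ_data·x̄)/τ₀ = (245.0251·0.063038 − 0.060411·243.7) / 0.002627 = 0.723732/0.002627 ≈ 275.5.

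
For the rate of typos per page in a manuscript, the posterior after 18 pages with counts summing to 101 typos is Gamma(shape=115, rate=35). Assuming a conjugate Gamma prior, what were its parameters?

Gamma(shape=14, rate=17)

Gamma–Poisson conjugacy: posterior shape = α + Σxᵢ, posterior rate = β + n.
So α = 115 − 101 = 14 and β = 35 − 18 = 17.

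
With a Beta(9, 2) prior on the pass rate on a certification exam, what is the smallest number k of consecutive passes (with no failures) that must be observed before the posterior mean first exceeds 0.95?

k = 30

After k passes and 0 failures the posterior is Beta(9+k, 2), with mean (9+k)/(9+2+k).
Set (9+k)/(11+k) > 0.95 and solve: k > (0.95·11 − 9)/(1 − 0.95) = 29.000.
The smallest integer exceeding 29.000 is 30, and checking k=30: (39)/(41) = 0.9512 > 0.95.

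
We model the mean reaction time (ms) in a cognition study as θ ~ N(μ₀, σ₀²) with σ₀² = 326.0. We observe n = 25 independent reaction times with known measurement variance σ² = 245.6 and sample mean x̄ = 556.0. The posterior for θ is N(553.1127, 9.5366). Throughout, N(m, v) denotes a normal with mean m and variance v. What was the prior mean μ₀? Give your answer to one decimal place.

μ₀ = 457.3

The posterior mean is a precision-weighted average: μ_n = (τ₀μ₀ + τ_data·x̄)/(τ₀+τ_data), with τ₀=1/σ₀² and τ_data=n/σ².
Here τ₀ = 1/326.0 = 0.003067 and τ_data = 25/245.6 = 0.101792, so τ_n = 0.104859.
Rearranging for μ₀: μ₀ = (μ_n·τ_n − τ_data·x̄)/τ₀ = (553.1127·0.104859 − 0.101792·556.0) / 0.003067 = 1.402493/0.003067 ≈ 457.3.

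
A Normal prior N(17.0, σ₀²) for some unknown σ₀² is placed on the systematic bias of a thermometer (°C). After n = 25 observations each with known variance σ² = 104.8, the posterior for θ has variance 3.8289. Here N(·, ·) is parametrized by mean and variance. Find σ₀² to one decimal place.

σ₀² = 44.2

Posterior precision equals prior precision plus data precision: 1/σ_n² = 1/σ₀² + n/σ².
So 1/σ₀² = 1/3.8289 − 25/104.8 = 0.261172 − 0.238550 = 0.022622.
Hence σ₀² = 1/0.022622 ≈ 44.2.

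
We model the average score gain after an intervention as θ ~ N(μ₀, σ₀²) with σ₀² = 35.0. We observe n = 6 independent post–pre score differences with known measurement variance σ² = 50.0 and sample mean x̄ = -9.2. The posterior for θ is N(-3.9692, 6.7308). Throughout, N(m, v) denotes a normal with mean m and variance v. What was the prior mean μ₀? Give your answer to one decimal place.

The posterior mean is a precision-weighted average: μ_n = (τ₀μ₀ + τ_data·x̄)/(τ₀+τ_data), with τ₀=1/σ₀² and τ_data=n/σ².
Here τ₀ = 1/35.0 = 0.028571 and τ_data = 6/50.0 = 0.120000, so τ_n = 0.148571.
Rearranging for μ₀: μ₀ = (μ_n·τ_n − τ_data·x̄)/τ₀ = (-3.9692·0.148571 − 0.120000·-9.2) / 0.028571 = 0.514292/0.028571 ≈ 18.0.

μ₀ = 18.0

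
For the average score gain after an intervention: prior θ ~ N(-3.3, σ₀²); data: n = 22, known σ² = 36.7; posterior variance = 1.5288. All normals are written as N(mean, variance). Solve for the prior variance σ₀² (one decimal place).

σ₀² = 18.3

For the Normal–Normal model with known σ², precisions add: τ_n = τ₀ + n/σ².
So 1/σ₀² = 1/1.5288 − 22/36.7 = 0.654108 − 0.599455 = 0.054653.
Hence σ₀² = 1/0.054653 ≈ 18.3.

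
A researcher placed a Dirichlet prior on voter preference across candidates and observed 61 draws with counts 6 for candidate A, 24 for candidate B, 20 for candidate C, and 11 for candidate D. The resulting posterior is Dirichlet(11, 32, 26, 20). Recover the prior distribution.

For a Dirichlet(α) prior with multinomial counts c, the posterior is Dirichlet(α + c) componentwise.
Subtract each count from the matching posterior parameter: 11−6=5, 32−24=8, 26−20=6, 20−11=9.

Dirichlet(5, 8, 6, 9)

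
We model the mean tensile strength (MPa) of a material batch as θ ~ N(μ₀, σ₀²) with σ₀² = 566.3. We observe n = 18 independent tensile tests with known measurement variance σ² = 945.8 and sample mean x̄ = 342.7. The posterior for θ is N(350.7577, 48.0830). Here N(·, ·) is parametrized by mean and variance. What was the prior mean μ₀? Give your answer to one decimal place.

With known observation variance, the Normal–Normal posterior has precision τ_n = τ₀ + n/σ² and mean μ_n = (τ₀μ₀ + (n/σ²)x̄)/τ_n.
Here τ₀ = 1/566.3 = 0.001766 and τ_data = 18/945.8 = 0.019032, so τ_n = 0.020798.
Rearranging for μ₀: μ₀ = (μ_n·τ_n − τ_data·x̄)/τ₀ = (350.7577·0.020798 − 0.019032·342.7) / 0.001766 = 0.772792/0.001766 ≈ 437.6.

μ₀ = 437.6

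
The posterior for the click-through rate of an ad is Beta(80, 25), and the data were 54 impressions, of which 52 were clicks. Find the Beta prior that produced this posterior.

Beta(28, 23)

Under Beta–binomial conjugacy the posterior parameters are (a+s, b+f).
So a = 80 − 52 = 28 and b = 25 − 2 = 23.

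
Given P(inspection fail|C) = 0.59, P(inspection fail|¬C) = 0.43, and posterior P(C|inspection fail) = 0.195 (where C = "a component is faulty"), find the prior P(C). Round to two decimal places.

Bayes' rule in odds form gives O(C|E) = O(C)·[P(E|C)/P(E|¬C)], hence O(C) = O(C|E)/LR.
Posterior odds = 0.195/(1−0.195) = 0.2422. LR = 0.59/0.43 = 1.3721.
Prior odds = 0.2422/1.3721 = 0.1765, so P(C) = 0.1765/(1+0.1765) ≈ 0.15.

P(C) = 0.15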